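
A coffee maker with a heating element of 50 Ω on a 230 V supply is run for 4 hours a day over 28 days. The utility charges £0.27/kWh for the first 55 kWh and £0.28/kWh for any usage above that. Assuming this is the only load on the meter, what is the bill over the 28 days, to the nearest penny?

£32.63

Power = V²/R = 230²/50 = 1058 W = 1.058 kW
Runtime = 4 h/day × 28 days = 112 h
Energy = 1.058 kW × 112 h = 118.496 kWh
Tier 1 (0–55 kWh): 55 × £0.27 = £14.85
Above 55 kWh: 63.496 × £0.28 = £17.77888
Bill = £32.63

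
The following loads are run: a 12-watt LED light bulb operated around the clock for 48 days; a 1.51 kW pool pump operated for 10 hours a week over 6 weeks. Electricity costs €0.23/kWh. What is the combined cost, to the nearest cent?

LED light bulb: Runtime = 24 h × 48 = 1152 h
LED light bulb: 0.012 kW × 1152 h = 13.824 kWh
pool pump: Runtime = 10 h/week × 6 weeks = 60 h
pool pump: 1.51 kW × 60 h = 90.6 kWh
Total energy = 104.424 kWh
Cost = 104.424 × €0.23 = €24.02

€24.02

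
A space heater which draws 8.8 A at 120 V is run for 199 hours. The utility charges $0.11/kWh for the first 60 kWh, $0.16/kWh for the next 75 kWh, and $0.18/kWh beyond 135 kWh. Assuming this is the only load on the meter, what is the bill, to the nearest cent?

Power = 8.8 A × 120 V = 1056 W = 1.056 kW
Energy = 1.056 kW × 199 h = 210.144 kWh
Tier 1 (0–60 kWh): 60 × $0.11 = $6.6
Tier 2 (60–135 kWh): 75 × $0.16 = $12
Above 135 kWh: 75.144 × $0.18 = $13.52592
Bill = $32.13

$32.13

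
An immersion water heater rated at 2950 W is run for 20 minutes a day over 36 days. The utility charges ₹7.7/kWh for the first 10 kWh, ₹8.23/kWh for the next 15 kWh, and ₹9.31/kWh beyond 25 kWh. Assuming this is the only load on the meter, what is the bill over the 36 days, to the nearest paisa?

Runtime = 20 min × 36 = 720 min = 12 h
Energy = 2.95 kW × 12 h = 35.4 kWh
Tier 1 (0–10 kWh): 10 × ₹7.7 = ₹77
Tier 2 (10–25 kWh): 15 × ₹8.23 = ₹123.45
Above 25 kWh: 10.4 × ₹9.31 = ₹96.824
Bill = ₹297.27

₹297.27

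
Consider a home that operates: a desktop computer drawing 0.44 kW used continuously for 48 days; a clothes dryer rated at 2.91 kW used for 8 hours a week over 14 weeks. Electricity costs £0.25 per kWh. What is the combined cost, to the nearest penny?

desktop computer: Runtime = 24 h × 48 = 1152 h
desktop computer: 0.44 kW × 1152 h = 506.88 kWh
clothes dryer: Runtime = 8 h/week × 14 weeks = 112 h
clothes dryer: 2.91 kW × 112 h = 325.92 kWh
Total energy = 832.8 kWh
Cost = 832.8 × £0.25 = £208.20

£208.20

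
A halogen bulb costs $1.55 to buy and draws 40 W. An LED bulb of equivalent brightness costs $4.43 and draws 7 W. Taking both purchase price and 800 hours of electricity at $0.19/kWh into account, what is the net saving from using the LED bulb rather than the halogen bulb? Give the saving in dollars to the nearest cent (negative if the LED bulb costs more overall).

$2.14

halogen bulb: $1.55 + (40/1000) kW × 800 h × $0.19 = $1.55 + $6.08 = $7.63
LED bulb: $4.43 + (7/1000) kW × 800 h × $0.19 = $4.43 + $1.064 = $5.494
Saving = $7.63 − $5.494 = $2.136 → $2.14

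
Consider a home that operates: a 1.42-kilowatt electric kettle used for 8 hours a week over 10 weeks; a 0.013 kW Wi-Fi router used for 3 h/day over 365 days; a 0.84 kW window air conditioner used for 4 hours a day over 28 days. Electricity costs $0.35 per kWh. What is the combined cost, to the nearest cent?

$77.67

electric kettle: Runtime = 8 h/week × 10 weeks = 80 h
electric kettle: 1.42 kW × 80 h = 113.6 kWh
Wi-Fi router: Runtime = 3 h/day × 365 days = 1095 h
Wi-Fi router: 0.013 kW × 1095 h = 14.235 kWh
window air conditioner: Runtime = 4 h/day × 28 days = 112 h
window air conditioner: 0.84 kW × 112 h = 94.08 kWh
Total energy = 221.915 kWh
Cost = 221.915 × $0.35 = $77.67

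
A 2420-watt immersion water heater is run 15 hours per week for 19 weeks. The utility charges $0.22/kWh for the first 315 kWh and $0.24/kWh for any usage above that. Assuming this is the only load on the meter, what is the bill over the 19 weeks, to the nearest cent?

Runtime = 15 h/week × 19 weeks = 285 h
Energy = 2.42 kW × 285 h = 689.7 kWh
Tier 1 (0–315 kWh): 315 × $0.22 = $69.3
Above 315 kWh: 374.7 × $0.24 = $89.928
Bill = $159.23

$159.23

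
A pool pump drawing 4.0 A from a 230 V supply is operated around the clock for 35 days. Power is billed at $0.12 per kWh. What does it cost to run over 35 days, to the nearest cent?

$92.74

Power = 4.0 A × 230 V = 920 W = 0.92 kW
Runtime = 24 h × 35 = 840 h
Energy = 0.92 kW × 840 h = 772.8 kWh
Cost = 772.8 kWh × $0.12/kWh = $92.74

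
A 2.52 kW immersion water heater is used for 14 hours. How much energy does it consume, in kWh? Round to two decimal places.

35.28 kWh

Energy = 2.52 kW × 14 h = 35.28 kWh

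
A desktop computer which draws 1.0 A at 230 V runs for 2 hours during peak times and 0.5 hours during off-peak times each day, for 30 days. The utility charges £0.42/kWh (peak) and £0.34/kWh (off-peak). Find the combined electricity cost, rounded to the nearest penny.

£6.97

Power = 1.0 A × 230 V = 230 W = 0.23 kW
Peak energy = 0.23 kW × 2 h × 30 = 13.8 kWh
Off-peak energy = 0.23 kW × 0.5 h × 30 = 3.45 kWh
Cost = 13.8 × £0.42 + 3.45 × £0.34 = £5.796 + £1.173 = £6.97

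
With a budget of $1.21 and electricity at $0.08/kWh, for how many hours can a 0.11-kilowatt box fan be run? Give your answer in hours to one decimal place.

Energy available = $1.21 ÷ $0.08/kWh = 15.125 kWh
Hours = 15.125 kWh ÷ 0.11 kW = 137.5 h

137.5 h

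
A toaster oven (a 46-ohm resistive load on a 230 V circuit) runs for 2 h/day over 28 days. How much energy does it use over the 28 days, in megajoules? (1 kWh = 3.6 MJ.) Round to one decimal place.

Power = V²/R = 230²/46 = 1150 W = 1.15 kW
Runtime = 2 h/day × 28 days = 56 h
Energy = 1.15 kW × 56 h = 64.4 kWh
= 64.4 × 3.6 MJ = 231.8 MJ

231.8 MJ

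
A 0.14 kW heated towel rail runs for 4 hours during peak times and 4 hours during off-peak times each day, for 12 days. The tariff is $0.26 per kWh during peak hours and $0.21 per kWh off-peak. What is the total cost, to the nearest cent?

$3.16

Peak energy = 0.14 kW × 4 h × 12 = 6.72 kWh
Off-peak energy = 0.14 kW × 4 h × 12 = 6.72 kWh
Cost = 6.72 × $0.26 + 6.72 × $0.21 = $1.7472 + $1.4112 = $3.16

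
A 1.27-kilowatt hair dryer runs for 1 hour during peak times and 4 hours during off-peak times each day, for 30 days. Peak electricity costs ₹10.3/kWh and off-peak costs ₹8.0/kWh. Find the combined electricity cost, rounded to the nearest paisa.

Peak energy = 1.27 kW × 1 h × 30 = 38.1 kWh
Off-peak energy = 1.27 kW × 4 h × 30 = 152.4 kWh
Cost = 38.1 × ₹10.3 + 152.4 × ₹8.0 = ₹392.43 + ₹1219.2 = ₹1611.63

₹1611.63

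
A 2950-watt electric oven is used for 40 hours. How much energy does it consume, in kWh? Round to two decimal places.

118.00 kWh

Energy = 2.95 kW × 40 h = 118 kWh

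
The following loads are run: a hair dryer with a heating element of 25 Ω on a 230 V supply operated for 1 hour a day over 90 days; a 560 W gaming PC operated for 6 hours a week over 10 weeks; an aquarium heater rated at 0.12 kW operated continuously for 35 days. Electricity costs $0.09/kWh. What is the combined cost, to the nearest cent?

hair dryer: Power = V²/R = 230²/25 = 2116 W = 2.116 kW
hair dryer: Runtime = 1 h/day × 90 days = 90 h
hair dryer: 2.116 kW × 90 h = 190.44 kWh
gaming PC: Runtime = 6 h/week × 10 weeks = 60 h
gaming PC: 0.56 kW × 60 h = 33.6 kWh
aquarium heater: Runtime = 24 h × 35 = 840 h
aquarium heater: 0.12 kW × 840 h = 100.8 kWh
Total energy = 324.84 kWh
Cost = 324.84 × $0.09 = $29.24

$29.24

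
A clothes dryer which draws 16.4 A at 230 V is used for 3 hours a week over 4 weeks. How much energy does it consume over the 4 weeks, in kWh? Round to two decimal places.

Power = 16.4 A × 230 V = 3772 W = 3.772 kW
Runtime = 3 h/week × 4 weeks = 12 h
Energy = 3.772 kW × 12 h = 45.264 kWh ≈ 45.26 kWh

45.26 kWh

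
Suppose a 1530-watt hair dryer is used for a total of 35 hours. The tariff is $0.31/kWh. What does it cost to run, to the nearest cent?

Energy = 1.53 kW × 35 h = 53.55 kWh
Cost = 53.55 kWh × $0.31/kWh = $16.60

$16.60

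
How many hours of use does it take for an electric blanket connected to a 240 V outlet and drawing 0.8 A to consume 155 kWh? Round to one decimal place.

807.3 h

Power = 0.8 A × 240 V = 192 W = 0.192 kW
Hours = 155 kWh ÷ 0.192 kW = 807.3 h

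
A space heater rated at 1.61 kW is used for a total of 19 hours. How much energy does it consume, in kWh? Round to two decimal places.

Energy = 1.61 kW × 19 h = 30.59 kWh

30.59 kWh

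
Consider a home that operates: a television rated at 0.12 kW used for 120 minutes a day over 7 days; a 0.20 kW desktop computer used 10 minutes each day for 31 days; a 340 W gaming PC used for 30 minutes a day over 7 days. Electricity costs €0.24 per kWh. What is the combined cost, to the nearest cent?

€0.94

television: Runtime = 120 min × 7 = 840 min = 14 h
television: 0.12 kW × 14 h = 1.68 kWh
desktop computer: Runtime = 10 min × 31 = 310 min = 5.166666… h
desktop computer: 0.2 kW × 5.166666… h = 1.033333… kWh
gaming PC: Runtime = 30 min × 7 = 210 min = 3.5 h
gaming PC: 0.34 kW × 3.5 h = 1.19 kWh
Total energy = 3.903333… kWh
Cost = 3.903333… × €0.24 = €0.94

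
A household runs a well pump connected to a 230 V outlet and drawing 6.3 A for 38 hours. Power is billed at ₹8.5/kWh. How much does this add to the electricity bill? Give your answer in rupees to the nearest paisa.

Power = 6.3 A × 230 V = 1449 W = 1.449 kW
Energy = 1.449 kW × 38 h = 55.062 kWh
Cost = 55.062 kWh × ₹8.5/kWh = ₹468.03

₹468.03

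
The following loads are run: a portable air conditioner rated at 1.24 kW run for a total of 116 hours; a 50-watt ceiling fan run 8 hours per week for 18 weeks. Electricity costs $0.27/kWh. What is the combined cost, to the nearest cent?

$40.78

portable air conditioner: 1.24 kW × 116 h = 143.84 kWh
ceiling fan: Runtime = 8 h/week × 18 weeks = 144 h
ceiling fan: 0.05 kW × 144 h = 7.2 kWh
Total energy = 151.04 kWh
Cost = 151.04 × $0.27 = $40.78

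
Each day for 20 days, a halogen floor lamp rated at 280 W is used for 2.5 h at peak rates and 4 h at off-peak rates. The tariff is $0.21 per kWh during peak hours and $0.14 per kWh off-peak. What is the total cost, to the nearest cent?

Peak energy = 0.28 kW × 2.5 h × 20 = 14 kWh
Off-peak energy = 0.28 kW × 4 h × 20 = 22.4 kWh
Cost = 14 × $0.21 + 22.4 × $0.14 = $2.94 + $3.136 = $6.08

$6.08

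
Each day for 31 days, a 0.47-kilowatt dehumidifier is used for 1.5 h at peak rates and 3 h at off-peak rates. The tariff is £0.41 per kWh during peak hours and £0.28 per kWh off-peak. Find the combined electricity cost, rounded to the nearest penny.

£21.20

Peak energy = 0.47 kW × 1.5 h × 31 = 21.855 kWh
Off-peak energy = 0.47 kW × 3 h × 31 = 43.71 kWh
Cost = 21.855 × £0.41 + 43.71 × £0.28 = £8.96055 + £12.2388 = £21.20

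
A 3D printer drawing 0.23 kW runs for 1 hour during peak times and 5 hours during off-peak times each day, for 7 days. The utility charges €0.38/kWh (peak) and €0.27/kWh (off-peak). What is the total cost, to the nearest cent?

€2.79

Peak energy = 0.23 kW × 1 h × 7 = 1.61 kWh
Off-peak energy = 0.23 kW × 5 h × 7 = 8.05 kWh
Cost = 1.61 × €0.38 + 8.05 × €0.27 = €0.6118 + €2.1735 = €2.79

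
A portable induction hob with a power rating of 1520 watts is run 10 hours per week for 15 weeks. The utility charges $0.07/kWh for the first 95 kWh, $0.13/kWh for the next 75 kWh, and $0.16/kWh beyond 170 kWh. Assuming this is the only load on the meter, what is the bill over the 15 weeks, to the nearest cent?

Runtime = 10 h/week × 15 weeks = 150 h
Energy = 1.52 kW × 150 h = 228 kWh
Tier 1 (0–95 kWh): 95 × $0.07 = $6.65
Tier 2 (95–170 kWh): 75 × $0.13 = $9.75
Above 170 kWh: 58 × $0.16 = $9.28
Bill = $25.68

$25.68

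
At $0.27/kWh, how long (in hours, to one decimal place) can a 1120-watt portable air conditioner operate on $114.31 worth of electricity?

378.0 h

Energy available = $114.31 ÷ $0.27/kWh = 423.3704 kWh
Hours = 423.3704 kWh ÷ 1.12 kW = 378.0 h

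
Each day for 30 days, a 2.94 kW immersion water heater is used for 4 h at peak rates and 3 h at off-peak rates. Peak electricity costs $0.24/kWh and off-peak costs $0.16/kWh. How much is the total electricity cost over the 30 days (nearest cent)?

Peak energy = 2.94 kW × 4 h × 30 = 352.8 kWh
Off-peak energy = 2.94 kW × 3 h × 30 = 264.6 kWh
Cost = 352.8 × $0.24 + 264.6 × $0.16 = $84.672 + $42.336 = $127.01

$127.01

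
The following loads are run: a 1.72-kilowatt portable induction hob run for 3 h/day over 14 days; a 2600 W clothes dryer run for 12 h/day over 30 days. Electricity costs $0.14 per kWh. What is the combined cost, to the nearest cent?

portable induction hob: Runtime = 3 h/day × 14 days = 42 h
portable induction hob: 1.72 kW × 42 h = 72.24 kWh
clothes dryer: Runtime = 12 h/day × 30 days = 360 h
clothes dryer: 2.6 kW × 360 h = 936 kWh
Total energy = 1008.24 kWh
Cost = 1008.24 × $0.14 = $141.15

$141.15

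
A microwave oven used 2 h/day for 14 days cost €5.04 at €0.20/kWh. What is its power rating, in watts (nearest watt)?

900 W

Energy = €5.04 ÷ €0.20/kWh = 25.2 kWh
Runtime = 2 h/day × 14 days = 28 h
Power = 25.2 kWh ÷ 28 h = 0.9 kW = 900 W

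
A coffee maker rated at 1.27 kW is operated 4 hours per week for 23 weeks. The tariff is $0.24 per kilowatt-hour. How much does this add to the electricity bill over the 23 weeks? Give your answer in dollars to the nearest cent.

Runtime = 4 h/week × 23 weeks = 92 h
Energy = 1.27 kW × 92 h = 116.84 kWh
Cost = 116.84 kWh × $0.24/kWh = $28.04

$28.04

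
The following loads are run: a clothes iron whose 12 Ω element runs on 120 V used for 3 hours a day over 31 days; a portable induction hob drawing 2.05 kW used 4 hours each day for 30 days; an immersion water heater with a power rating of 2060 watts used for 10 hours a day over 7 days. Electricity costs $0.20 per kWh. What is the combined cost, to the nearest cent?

$100.36

clothes iron: Power = V²/R = 120²/12 = 1200 W = 1.2 kW
clothes iron: Runtime = 3 h/day × 31 days = 93 h
clothes iron: 1.2 kW × 93 h = 111.6 kWh
portable induction hob: Runtime = 4 h/day × 30 days = 120 h
portable induction hob: 2.05 kW × 120 h = 246 kWh
immersion water heater: Runtime = 10 h/day × 7 days = 70 h
immersion water heater: 2.06 kW × 70 h = 144.2 kWh
Total energy = 501.8 kWh
Cost = 501.8 × $0.20 = $100.36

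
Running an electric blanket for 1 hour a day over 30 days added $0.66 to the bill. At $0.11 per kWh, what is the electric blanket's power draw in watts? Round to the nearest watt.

200 W

Energy = $0.66 ÷ $0.11/kWh = 6 kWh
Runtime = 1 h/day × 30 days = 30 h
Power = 6 kWh ÷ 30 h = 0.2 kW = 200 W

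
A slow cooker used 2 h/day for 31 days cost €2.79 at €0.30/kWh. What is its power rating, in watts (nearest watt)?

Energy = €2.79 ÷ €0.30/kWh = 9.3 kWh
Runtime = 2 h/day × 31 days = 62 h
Power = 9.3 kWh ÷ 62 h = 0.15 kW = 150 W

150 W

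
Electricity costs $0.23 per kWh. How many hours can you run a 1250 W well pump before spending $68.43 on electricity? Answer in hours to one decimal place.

238.0 h

Energy available = $68.43 ÷ $0.23/kWh = 297.5217 kWh
Hours = 297.5217 kWh ÷ 1.25 kW = 238.0 h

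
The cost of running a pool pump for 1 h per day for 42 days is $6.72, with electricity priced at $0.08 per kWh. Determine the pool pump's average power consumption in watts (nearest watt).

2000 W

Energy = $6.72 ÷ $0.08/kWh = 84 kWh
Runtime = 1 h/day × 42 days = 42 h
Power = 84 kWh ÷ 42 h = 2 kW = 2000 W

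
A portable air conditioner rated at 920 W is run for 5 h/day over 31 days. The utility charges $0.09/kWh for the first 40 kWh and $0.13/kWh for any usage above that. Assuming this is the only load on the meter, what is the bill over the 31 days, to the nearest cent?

$16.94

Runtime = 5 h/day × 31 days = 155 h
Energy = 0.92 kW × 155 h = 142.6 kWh
Tier 1 (0–40 kWh): 40 × $0.09 = $3.6
Above 40 kWh: 102.6 × $0.13 = $13.338
Bill = $16.94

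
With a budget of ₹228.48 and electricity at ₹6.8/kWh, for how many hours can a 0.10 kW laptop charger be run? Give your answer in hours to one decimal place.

336.0 h

Energy available = ₹228.48 ÷ ₹6.8/kWh = 33.6 kWh
Hours = 33.6 kWh ÷ 0.1 kW = 336.0 h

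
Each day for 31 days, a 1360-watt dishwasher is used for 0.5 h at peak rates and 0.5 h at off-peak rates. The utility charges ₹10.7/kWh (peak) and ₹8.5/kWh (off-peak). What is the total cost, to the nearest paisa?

Peak energy = 1.36 kW × 0.5 h × 31 = 21.08 kWh
Off-peak energy = 1.36 kW × 0.5 h × 31 = 21.08 kWh
Cost = 21.08 × ₹10.7 + 21.08 × ₹8.5 = ₹225.556 + ₹179.18 = ₹404.74

₹404.74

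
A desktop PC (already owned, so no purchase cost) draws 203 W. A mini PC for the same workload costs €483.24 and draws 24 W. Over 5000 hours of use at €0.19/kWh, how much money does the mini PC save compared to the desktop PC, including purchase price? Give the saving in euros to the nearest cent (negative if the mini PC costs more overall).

desktop PC: €0.00 + (203/1000) kW × 5000 h × €0.19 = €0.00 + €192.85 = €192.85
mini PC: €483.24 + (24/1000) kW × 5000 h × €0.19 = €483.24 + €22.8 = €506.04
Saving = €192.85 − €506.04 = −€313.19

-€313.19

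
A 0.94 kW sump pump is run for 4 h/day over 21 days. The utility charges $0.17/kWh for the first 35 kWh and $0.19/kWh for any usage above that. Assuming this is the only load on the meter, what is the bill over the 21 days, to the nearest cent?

$14.30

Runtime = 4 h/day × 21 days = 84 h
Energy = 0.94 kW × 84 h = 78.96 kWh
Tier 1 (0–35 kWh): 35 × $0.17 = $5.95
Above 35 kWh: 43.96 × $0.19 = $8.3524
Bill = $14.30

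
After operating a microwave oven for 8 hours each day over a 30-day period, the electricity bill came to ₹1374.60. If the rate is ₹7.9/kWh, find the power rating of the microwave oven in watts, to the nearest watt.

Energy = ₹1374.60 ÷ ₹7.9/kWh = 174 kWh
Runtime = 8 h/day × 30 days = 240 h
Power = 174 kWh ÷ 240 h = 0.725 kW = 725 W

725 W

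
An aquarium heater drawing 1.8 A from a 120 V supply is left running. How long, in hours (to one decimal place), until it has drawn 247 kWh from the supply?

1143.5 h

Power = 1.8 A × 120 V = 216 W = 0.216 kW
Hours = 247 kWh ÷ 0.216 kW = 1143.5 h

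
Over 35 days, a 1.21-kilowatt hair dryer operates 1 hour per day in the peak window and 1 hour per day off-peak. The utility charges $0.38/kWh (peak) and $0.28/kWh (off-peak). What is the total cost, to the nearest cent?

Peak energy = 1.21 kW × 1 h × 35 = 42.35 kWh
Off-peak energy = 1.21 kW × 1 h × 35 = 42.35 kWh
Cost = 42.35 × $0.38 + 42.35 × $0.28 = $16.093 + $11.858 = $27.95

$27.95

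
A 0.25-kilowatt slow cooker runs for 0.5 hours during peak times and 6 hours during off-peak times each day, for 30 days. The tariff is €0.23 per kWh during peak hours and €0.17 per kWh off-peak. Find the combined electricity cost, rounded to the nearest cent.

Peak energy = 0.25 kW × 0.5 h × 30 = 3.75 kWh
Off-peak energy = 0.25 kW × 6 h × 30 = 45 kWh
Cost = 3.75 × €0.23 + 45 × €0.17 = €0.8625 + €7.65 = €8.51

€8.51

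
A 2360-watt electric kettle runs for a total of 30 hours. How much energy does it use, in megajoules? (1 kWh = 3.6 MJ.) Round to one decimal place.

254.9 MJ

Energy = 2.36 kW × 30 h = 70.8 kWh
= 70.8 × 3.6 MJ = 254.9 MJ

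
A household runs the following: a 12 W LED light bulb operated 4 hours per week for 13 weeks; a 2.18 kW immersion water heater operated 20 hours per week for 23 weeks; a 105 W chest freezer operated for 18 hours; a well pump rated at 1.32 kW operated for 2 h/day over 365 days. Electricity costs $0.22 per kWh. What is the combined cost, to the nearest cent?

LED light bulb: Runtime = 4 h/week × 13 weeks = 52 h
LED light bulb: 0.012 kW × 52 h = 0.624 kWh
immersion water heater: Runtime = 20 h/week × 23 weeks = 460 h
immersion water heater: 2.18 kW × 460 h = 1002.8 kWh
chest freezer: 0.105 kW × 18 h = 1.89 kWh
well pump: Runtime = 2 h/day × 365 days = 730 h
well pump: 1.32 kW × 730 h = 963.6 kWh
Total energy = 1968.914 kWh
Cost = 1968.914 × $0.22 = $433.16

$433.16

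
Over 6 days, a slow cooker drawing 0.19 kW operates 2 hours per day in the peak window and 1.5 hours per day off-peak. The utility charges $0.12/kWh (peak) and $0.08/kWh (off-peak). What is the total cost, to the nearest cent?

Peak energy = 0.19 kW × 2 h × 6 = 2.28 kWh
Off-peak energy = 0.19 kW × 1.5 h × 6 = 1.71 kWh
Cost = 2.28 × $0.12 + 1.71 × $0.08 = $0.2736 + $0.1368 = $0.41

$0.41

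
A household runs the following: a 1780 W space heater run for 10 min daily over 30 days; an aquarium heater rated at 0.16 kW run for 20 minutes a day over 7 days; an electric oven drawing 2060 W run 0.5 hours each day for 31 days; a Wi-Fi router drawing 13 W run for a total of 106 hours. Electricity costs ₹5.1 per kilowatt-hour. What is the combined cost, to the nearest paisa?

₹217.16

space heater: Runtime = 10 min × 30 = 300 min = 5 h
space heater: 1.78 kW × 5 h = 8.9 kWh
aquarium heater: Runtime = 20 min × 7 = 140 min = 2.333333… h
aquarium heater: 0.16 kW × 2.333333… h = 0.373333… kWh
electric oven: Runtime = 0.5 h/day × 31 days = 15.5 h
electric oven: 2.06 kW × 15.5 h = 31.93 kWh
Wi-Fi router: 0.013 kW × 106 h = 1.378 kWh
Total energy = 42.581333… kWh
Cost = 42.581333… × ₹5.1 = ₹217.16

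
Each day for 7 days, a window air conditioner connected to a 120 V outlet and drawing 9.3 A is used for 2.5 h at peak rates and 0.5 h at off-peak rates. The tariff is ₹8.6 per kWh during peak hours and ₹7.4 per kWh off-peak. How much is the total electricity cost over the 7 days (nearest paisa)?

₹196.86

Power = 9.3 A × 120 V = 1116 W = 1.116 kW
Peak energy = 1.116 kW × 2.5 h × 7 = 19.53 kWh
Off-peak energy = 1.116 kW × 0.5 h × 7 = 3.906 kWh
Cost = 19.53 × ₹8.6 + 3.906 × ₹7.4 = ₹167.958 + ₹28.9044 = ₹196.86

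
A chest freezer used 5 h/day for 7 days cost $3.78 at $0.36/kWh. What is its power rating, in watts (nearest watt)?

300 W

Energy = $3.78 ÷ $0.36/kWh = 10.5 kWh
Runtime = 5 h/day × 7 days = 35 h
Power = 10.5 kWh ÷ 35 h = 0.3 kW = 300 W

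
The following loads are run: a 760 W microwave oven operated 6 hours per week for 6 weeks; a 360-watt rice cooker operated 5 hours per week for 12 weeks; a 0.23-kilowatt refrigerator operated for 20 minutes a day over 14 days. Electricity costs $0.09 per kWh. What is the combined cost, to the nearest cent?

$4.50

microwave oven: Runtime = 6 h/week × 6 weeks = 36 h
microwave oven: 0.76 kW × 36 h = 27.36 kWh
rice cooker: Runtime = 5 h/week × 12 weeks = 60 h
rice cooker: 0.36 kW × 60 h = 21.6 kWh
refrigerator: Runtime = 20 min × 14 = 280 min = 4.666666… h
refrigerator: 0.23 kW × 4.666666… h = 1.073333… kWh
Total energy = 50.033333… kWh
Cost = 50.033333… × $0.09 = $4.50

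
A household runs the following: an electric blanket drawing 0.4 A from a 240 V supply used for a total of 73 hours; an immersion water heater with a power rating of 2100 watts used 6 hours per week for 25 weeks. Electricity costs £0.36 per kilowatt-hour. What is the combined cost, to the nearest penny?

£115.92

electric blanket: Power = 0.4 A × 240 V = 96 W = 0.096 kW
electric blanket: 0.096 kW × 73 h = 7.008 kWh
immersion water heater: Runtime = 6 h/week × 25 weeks = 150 h
immersion water heater: 2.1 kW × 150 h = 315 kWh
Total energy = 322.008 kWh
Cost = 322.008 × £0.36 = £115.92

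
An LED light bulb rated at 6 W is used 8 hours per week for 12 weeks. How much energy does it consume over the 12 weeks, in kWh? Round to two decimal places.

Runtime = 8 h/week × 12 weeks = 96 h
Energy = 0.006 kW × 96 h = 0.576 kWh ≈ 0.58 kWh

0.58 kWh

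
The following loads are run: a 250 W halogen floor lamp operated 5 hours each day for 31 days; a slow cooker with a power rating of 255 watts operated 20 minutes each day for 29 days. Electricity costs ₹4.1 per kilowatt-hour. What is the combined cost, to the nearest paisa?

halogen floor lamp: Runtime = 5 h/day × 31 days = 155 h
halogen floor lamp: 0.25 kW × 155 h = 38.75 kWh
slow cooker: Runtime = 20 min × 29 = 580 min = 9.666666… h
slow cooker: 0.255 kW × 9.666666… h = 2.465 kWh
Total energy = 41.215 kWh
Cost = 41.215 × ₹4.1 = ₹168.98

₹168.98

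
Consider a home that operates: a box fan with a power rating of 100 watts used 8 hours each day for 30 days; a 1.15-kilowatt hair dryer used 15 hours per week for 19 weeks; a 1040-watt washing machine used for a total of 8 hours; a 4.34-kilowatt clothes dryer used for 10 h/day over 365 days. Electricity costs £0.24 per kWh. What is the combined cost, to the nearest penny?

£3888.26

box fan: Runtime = 8 h/day × 30 days = 240 h
box fan: 0.1 kW × 240 h = 24 kWh
hair dryer: Runtime = 15 h/week × 19 weeks = 285 h
hair dryer: 1.15 kW × 285 h = 327.75 kWh
washing machine: 1.04 kW × 8 h = 8.32 kWh
clothes dryer: Runtime = 10 h/day × 365 days = 3650 h
clothes dryer: 4.34 kW × 3650 h = 15841 kWh
Total energy = 16201.07 kWh
Cost = 16201.07 × £0.24 = £3888.26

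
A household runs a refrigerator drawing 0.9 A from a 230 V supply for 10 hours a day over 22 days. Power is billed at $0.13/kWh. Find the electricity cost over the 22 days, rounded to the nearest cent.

$5.92

Power = 0.9 A × 230 V = 207 W = 0.207 kW
Runtime = 10 h/day × 22 days = 220 h
Energy = 0.207 kW × 220 h = 45.54 kWh
Cost = 45.54 kWh × $0.13/kWh = $5.92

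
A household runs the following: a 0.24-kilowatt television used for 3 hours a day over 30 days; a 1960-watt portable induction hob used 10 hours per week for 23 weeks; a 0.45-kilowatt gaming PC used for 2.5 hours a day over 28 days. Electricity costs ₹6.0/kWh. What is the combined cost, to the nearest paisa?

television: Runtime = 3 h/day × 30 days = 90 h
television: 0.24 kW × 90 h = 21.6 kWh
portable induction hob: Runtime = 10 h/week × 23 weeks = 230 h
portable induction hob: 1.96 kW × 230 h = 450.8 kWh
gaming PC: Runtime = 2.5 h/day × 28 days = 70 h
gaming PC: 0.45 kW × 70 h = 31.5 kWh
Total energy = 503.9 kWh
Cost = 503.9 × ₹6.0 = ₹3023.40

₹3023.40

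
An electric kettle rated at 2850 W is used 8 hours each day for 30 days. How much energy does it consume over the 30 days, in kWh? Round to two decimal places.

684.00 kWh

Runtime = 8 h/day × 30 days = 240 h
Energy = 2.85 kW × 240 h = 684 kWh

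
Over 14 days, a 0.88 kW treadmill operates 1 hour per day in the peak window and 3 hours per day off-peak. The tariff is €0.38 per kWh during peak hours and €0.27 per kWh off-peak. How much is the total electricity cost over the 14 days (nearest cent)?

Peak energy = 0.88 kW × 1 h × 14 = 12.32 kWh
Off-peak energy = 0.88 kW × 3 h × 14 = 36.96 kWh
Cost = 12.32 × €0.38 + 36.96 × €0.27 = €4.6816 + €9.9792 = €14.66

€14.66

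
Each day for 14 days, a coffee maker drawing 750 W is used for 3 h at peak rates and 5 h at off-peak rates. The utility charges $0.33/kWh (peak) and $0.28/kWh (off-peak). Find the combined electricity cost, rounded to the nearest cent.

$25.10

Peak energy = 0.75 kW × 3 h × 14 = 31.5 kWh
Off-peak energy = 0.75 kW × 5 h × 14 = 52.5 kWh
Cost = 31.5 × $0.33 + 52.5 × $0.28 = $10.395 + $14.7 = $25.10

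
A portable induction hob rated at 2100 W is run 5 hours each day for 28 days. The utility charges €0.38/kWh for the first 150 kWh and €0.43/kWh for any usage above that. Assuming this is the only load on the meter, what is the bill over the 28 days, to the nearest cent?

Runtime = 5 h/day × 28 days = 140 h
Energy = 2.1 kW × 140 h = 294 kWh
Tier 1 (0–150 kWh): 150 × €0.38 = €57
Above 150 kWh: 144 × €0.43 = €61.92
Bill = €118.92

€118.92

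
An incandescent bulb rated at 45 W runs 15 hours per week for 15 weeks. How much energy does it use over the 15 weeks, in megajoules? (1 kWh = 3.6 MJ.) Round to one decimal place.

36.5 MJ

Runtime = 15 h/week × 15 weeks = 225 h
Energy = 0.045 kW × 225 h = 10.125 kWh
= 10.125 × 3.6 MJ = 36.5 MJ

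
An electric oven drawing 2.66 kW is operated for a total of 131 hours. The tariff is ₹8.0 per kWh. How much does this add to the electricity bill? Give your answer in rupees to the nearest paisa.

₹2787.68

Energy = 2.66 kW × 131 h = 348.46 kWh
Cost = 348.46 kWh × ₹8.0/kWh = ₹2787.68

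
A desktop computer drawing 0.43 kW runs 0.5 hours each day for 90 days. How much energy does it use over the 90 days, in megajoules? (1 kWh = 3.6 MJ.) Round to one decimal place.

Runtime = 0.5 h/day × 90 days = 45 h
Energy = 0.43 kW × 45 h = 19.35 kWh
= 19.35 × 3.6 MJ = 69.7 MJ

69.7 MJ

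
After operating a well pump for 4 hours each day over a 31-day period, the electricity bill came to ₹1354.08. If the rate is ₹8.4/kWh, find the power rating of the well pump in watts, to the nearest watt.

1300 W

Energy = ₹1354.08 ÷ ₹8.4/kWh = 161.2 kWh
Runtime = 4 h/day × 31 days = 124 h
Power = 161.2 kWh ÷ 124 h = 1.3 kW = 1300 W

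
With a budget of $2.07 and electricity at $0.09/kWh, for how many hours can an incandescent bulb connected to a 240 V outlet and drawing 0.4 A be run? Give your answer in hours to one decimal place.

239.6 h

Power = 0.4 A × 240 V = 96 W = 0.096 kW
Energy available = $2.07 ÷ $0.09/kWh = 23 kWh
Hours = 23 kWh ÷ 0.096 kW = 239.6 h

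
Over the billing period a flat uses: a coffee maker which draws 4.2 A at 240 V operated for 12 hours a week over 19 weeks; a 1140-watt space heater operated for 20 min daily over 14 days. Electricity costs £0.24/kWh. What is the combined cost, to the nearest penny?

coffee maker: Power = 4.2 A × 240 V = 1008 W = 1.008 kW
coffee maker: Runtime = 12 h/week × 19 weeks = 228 h
coffee maker: 1.008 kW × 228 h = 229.824 kWh
space heater: Runtime = 20 min × 14 = 280 min = 4.666666… h
space heater: 1.14 kW × 4.666666… h = 5.32 kWh
Total energy = 235.144 kWh
Cost = 235.144 × £0.24 = £56.43

£56.43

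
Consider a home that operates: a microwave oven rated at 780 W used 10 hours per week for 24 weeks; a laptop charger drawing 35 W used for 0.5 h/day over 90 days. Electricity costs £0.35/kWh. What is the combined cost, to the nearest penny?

microwave oven: Runtime = 10 h/week × 24 weeks = 240 h
microwave oven: 0.78 kW × 240 h = 187.2 kWh
laptop charger: Runtime = 0.5 h/day × 90 days = 45 h
laptop charger: 0.035 kW × 45 h = 1.575 kWh
Total energy = 188.775 kWh
Cost = 188.775 × £0.35 = £66.07

£66.07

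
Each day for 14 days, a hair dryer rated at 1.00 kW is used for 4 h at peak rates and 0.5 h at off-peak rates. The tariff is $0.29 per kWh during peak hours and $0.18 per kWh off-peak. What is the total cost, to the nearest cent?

$17.50

Peak energy = 1 kW × 4 h × 14 = 56 kWh
Off-peak energy = 1 kW × 0.5 h × 14 = 7 kWh
Cost = 56 × $0.29 + 7 × $0.18 = $16.24 + $1.26 = $17.50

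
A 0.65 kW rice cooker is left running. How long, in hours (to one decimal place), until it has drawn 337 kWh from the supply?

Hours = 337 kWh ÷ 0.65 kW = 518.5 h

518.5 h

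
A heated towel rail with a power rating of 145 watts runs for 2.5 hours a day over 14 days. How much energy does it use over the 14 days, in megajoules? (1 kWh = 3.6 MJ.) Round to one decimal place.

18.3 MJ

Runtime = 2.5 h/day × 14 days = 35 h
Energy = 0.145 kW × 35 h = 5.075 kWh
= 5.075 × 3.6 MJ = 18.3 MJ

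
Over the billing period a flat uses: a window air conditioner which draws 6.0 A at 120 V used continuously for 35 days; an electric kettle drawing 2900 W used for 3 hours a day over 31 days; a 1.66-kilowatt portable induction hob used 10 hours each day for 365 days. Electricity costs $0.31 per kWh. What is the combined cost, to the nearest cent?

$2149.39

window air conditioner: Power = 6.0 A × 120 V = 720 W = 0.72 kW
window air conditioner: Runtime = 24 h × 35 = 840 h
window air conditioner: 0.72 kW × 840 h = 604.8 kWh
electric kettle: Runtime = 3 h/day × 31 days = 93 h
electric kettle: 2.9 kW × 93 h = 269.7 kWh
portable induction hob: Runtime = 10 h/day × 365 days = 3650 h
portable induction hob: 1.66 kW × 3650 h = 6059 kWh
Total energy = 6933.5 kWh
Cost = 6933.5 × $0.31 = $2149.39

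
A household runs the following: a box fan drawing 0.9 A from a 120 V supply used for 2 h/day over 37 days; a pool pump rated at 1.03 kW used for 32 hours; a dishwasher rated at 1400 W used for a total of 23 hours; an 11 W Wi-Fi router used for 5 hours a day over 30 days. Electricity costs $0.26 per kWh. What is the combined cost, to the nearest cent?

box fan: Power = 0.9 A × 120 V = 108 W = 0.108 kW
box fan: Runtime = 2 h/day × 37 days = 74 h
box fan: 0.108 kW × 74 h = 7.992 kWh
pool pump: 1.03 kW × 32 h = 32.96 kWh
dishwasher: 1.4 kW × 23 h = 32.2 kWh
Wi-Fi router: Runtime = 5 h/day × 30 days = 150 h
Wi-Fi router: 0.011 kW × 150 h = 1.65 kWh
Total energy = 74.802 kWh
Cost = 74.802 × $0.26 = $19.45

$19.45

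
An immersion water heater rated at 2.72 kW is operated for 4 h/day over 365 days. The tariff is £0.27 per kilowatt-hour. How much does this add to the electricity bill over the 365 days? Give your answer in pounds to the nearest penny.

Runtime = 4 h/day × 365 days = 1460 h
Energy = 2.72 kW × 1460 h = 3971.2 kWh
Cost = 3971.2 kWh × £0.27/kWh = £1072.22

£1072.22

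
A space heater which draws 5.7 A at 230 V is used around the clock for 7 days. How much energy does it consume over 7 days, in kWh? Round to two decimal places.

220.25 kWh

Power = 5.7 A × 230 V = 1311 W = 1.311 kW
Runtime = 24 h × 7 = 168 h
Energy = 1.311 kW × 168 h = 220.248 kWh ≈ 220.25 kWh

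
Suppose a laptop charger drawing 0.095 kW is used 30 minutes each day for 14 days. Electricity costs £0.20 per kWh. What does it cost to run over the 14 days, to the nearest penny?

Runtime = 30 min × 14 = 420 min = 7 h
Energy = 0.095 kW × 7 h = 0.665 kWh
Cost = 0.665 kWh × £0.20/kWh = £0.13

£0.13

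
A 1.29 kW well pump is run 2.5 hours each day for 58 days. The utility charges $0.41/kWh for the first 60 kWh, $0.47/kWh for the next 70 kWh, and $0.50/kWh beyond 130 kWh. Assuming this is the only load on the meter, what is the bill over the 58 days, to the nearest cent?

Runtime = 2.5 h/day × 58 days = 145 h
Energy = 1.29 kW × 145 h = 187.05 kWh
Tier 1 (0–60 kWh): 60 × $0.41 = $24.6
Tier 2 (60–130 kWh): 70 × $0.47 = $32.9
Above 130 kWh: 57.05 × $0.50 = $28.525
Bill = $86.03

$86.03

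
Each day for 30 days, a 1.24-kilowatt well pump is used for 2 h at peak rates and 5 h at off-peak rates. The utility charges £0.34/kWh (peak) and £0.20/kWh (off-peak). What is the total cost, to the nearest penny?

Peak energy = 1.24 kW × 2 h × 30 = 74.4 kWh
Off-peak energy = 1.24 kW × 5 h × 30 = 186 kWh
Cost = 74.4 × £0.34 + 186 × £0.20 = £25.296 + £37.2 = £62.50

£62.50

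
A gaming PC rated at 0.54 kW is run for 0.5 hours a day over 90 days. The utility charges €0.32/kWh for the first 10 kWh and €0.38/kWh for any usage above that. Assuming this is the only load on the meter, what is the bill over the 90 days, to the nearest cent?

€8.63

Runtime = 0.5 h/day × 90 days = 45 h
Energy = 0.54 kW × 45 h = 24.3 kWh
Tier 1 (0–10 kWh): 10 × €0.32 = €3.2
Above 10 kWh: 14.3 × €0.38 = €5.434
Bill = €8.63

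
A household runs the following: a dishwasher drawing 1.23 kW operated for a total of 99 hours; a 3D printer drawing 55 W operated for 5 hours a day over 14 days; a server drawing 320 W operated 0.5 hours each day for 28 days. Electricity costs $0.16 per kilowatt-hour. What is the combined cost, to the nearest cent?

$20.82

dishwasher: 1.23 kW × 99 h = 121.77 kWh
3D printer: Runtime = 5 h/day × 14 days = 70 h
3D printer: 0.055 kW × 70 h = 3.85 kWh
server: Runtime = 0.5 h/day × 28 days = 14 h
server: 0.32 kW × 14 h = 4.48 kWh
Total energy = 130.1 kWh
Cost = 130.1 × $0.16 = $20.82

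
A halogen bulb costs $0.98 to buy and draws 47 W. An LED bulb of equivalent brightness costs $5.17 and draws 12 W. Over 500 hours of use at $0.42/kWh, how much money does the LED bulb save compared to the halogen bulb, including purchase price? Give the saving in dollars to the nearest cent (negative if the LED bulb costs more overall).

halogen bulb: $0.98 + (47/1000) kW × 500 h × $0.42 = $0.98 + $9.87 = $10.85
LED bulb: $5.17 + (12/1000) kW × 500 h × $0.42 = $5.17 + $2.52 = $7.69
Saving = $10.85 − $7.69 = $3.16

$3.16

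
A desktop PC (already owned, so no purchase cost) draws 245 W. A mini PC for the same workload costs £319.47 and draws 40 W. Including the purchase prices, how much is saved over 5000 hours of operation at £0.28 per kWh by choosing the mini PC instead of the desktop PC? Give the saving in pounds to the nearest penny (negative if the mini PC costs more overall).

desktop PC: £0.00 + (245/1000) kW × 5000 h × £0.28 = £0.00 + £343 = £343
mini PC: £319.47 + (40/1000) kW × 5000 h × £0.28 = £319.47 + £56 = £375.47
Saving = £343 − £375.47 = −£32.47

-£32.47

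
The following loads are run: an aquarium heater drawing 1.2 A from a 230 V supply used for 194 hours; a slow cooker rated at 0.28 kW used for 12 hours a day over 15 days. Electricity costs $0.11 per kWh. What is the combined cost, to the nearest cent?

$11.43

aquarium heater: Power = 1.2 A × 230 V = 276 W = 0.276 kW
aquarium heater: 0.276 kW × 194 h = 53.544 kWh
slow cooker: Runtime = 12 h/day × 15 days = 180 h
slow cooker: 0.28 kW × 180 h = 50.4 kWh
Total energy = 103.944 kWh
Cost = 103.944 × $0.11 = $11.43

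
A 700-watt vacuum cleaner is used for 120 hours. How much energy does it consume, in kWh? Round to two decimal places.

84.00 kWh

Energy = 0.7 kW × 120 h = 84 kWh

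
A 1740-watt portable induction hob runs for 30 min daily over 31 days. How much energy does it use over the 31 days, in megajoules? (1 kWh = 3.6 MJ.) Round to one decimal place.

97.1 MJ

Runtime = 30 min × 31 = 930 min = 15.5 h
Energy = 1.74 kW × 15.5 h = 26.97 kWh
= 26.97 × 3.6 MJ = 97.1 MJ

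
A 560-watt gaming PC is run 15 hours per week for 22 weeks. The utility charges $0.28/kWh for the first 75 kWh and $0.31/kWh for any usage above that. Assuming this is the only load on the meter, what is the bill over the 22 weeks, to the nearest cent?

Runtime = 15 h/week × 22 weeks = 330 h
Energy = 0.56 kW × 330 h = 184.8 kWh
Tier 1 (0–75 kWh): 75 × $0.28 = $21
Above 75 kWh: 109.8 × $0.31 = $34.038
Bill = $55.04

$55.04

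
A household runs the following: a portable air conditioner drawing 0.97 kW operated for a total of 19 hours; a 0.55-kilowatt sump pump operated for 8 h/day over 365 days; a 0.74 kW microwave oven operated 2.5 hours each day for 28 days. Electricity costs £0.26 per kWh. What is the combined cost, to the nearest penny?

£435.82

portable air conditioner: 0.97 kW × 19 h = 18.43 kWh
sump pump: Runtime = 8 h/day × 365 days = 2920 h
sump pump: 0.55 kW × 2920 h = 1606 kWh
microwave oven: Runtime = 2.5 h/day × 28 days = 70 h
microwave oven: 0.74 kW × 70 h = 51.8 kWh
Total energy = 1676.23 kWh
Cost = 1676.23 × £0.26 = £435.82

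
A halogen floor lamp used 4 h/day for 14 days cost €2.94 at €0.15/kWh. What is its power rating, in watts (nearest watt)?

Energy = €2.94 ÷ €0.15/kWh = 19.6 kWh
Runtime = 4 h/day × 14 days = 56 h
Power = 19.6 kWh ÷ 56 h = 0.35 kW = 350 W

350 W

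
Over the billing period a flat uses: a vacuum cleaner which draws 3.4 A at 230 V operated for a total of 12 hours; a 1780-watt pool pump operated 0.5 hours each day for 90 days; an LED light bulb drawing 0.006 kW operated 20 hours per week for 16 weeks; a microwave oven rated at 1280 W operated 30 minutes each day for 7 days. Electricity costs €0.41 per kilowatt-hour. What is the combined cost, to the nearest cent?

vacuum cleaner: Power = 3.4 A × 230 V = 782 W = 0.782 kW
vacuum cleaner: 0.782 kW × 12 h = 9.384 kWh
pool pump: Runtime = 0.5 h/day × 90 days = 45 h
pool pump: 1.78 kW × 45 h = 80.1 kWh
LED light bulb: Runtime = 20 h/week × 16 weeks = 320 h
LED light bulb: 0.006 kW × 320 h = 1.92 kWh
microwave oven: Runtime = 30 min × 7 = 210 min = 3.5 h
microwave oven: 1.28 kW × 3.5 h = 4.48 kWh
Total energy = 95.884 kWh
Cost = 95.884 × €0.41 = €39.31

€39.31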